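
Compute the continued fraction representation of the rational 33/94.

[0; 2, 1, 5, 1, 1, 2]

Run the Euclidean algorithm on 33 and 94; the successive quotients are the partial quotients a_0, a_1, ... (each step inverts the fractional part left over by the previous one):
  33 = 0*94 + 33, so a_0 = 0.
  94 = 2*33 + 28, so a_1 = 2.
  33 = 1*28 + 5, so a_2 = 1.
  28 = 5*5 + 3, so a_3 = 5.
  5 = 1*3 + 2, so a_4 = 1.
  3 = 1*2 + 1, so a_5 = 1.
  2 = 2*1 + 0, so a_6 = 2.
The remainder reaches 0 after 7 divisions, so the expansion has 7 partial quotients, read off in order.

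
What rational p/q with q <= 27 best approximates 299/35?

Expand x = 299/35 as a continued fraction with the Euclidean algorithm:
  299 = 8*35 + 19, so a_0 = 8.
  35 = 1*19 + 16, so a_1 = 1.
  19 = 1*16 + 3, so a_2 = 1.
  16 = 5*3 + 1, so a_3 = 5.
  3 = 3*1 + 0, so a_4 = 3.
so x = [8; 1, 1, 5, 3].
Convergents (p_i = a_i*p_{i-1} + p_{i-2}, q_i = a_i*q_{i-1} + q_{i-2} with p_{-2}=0, p_{-1}=1, q_{-2}=1, q_{-1}=0), until the denominator exceeds 27:
  i=0: a_0=8, p_0 = 8*1 + 0 = 8, q_0 = 8*0 + 1 = 1.
  i=1: a_1=1, p_1 = 1*8 + 1 = 9, q_1 = 1*1 + 0 = 1.
  i=2: a_2=1, p_2 = 1*9 + 8 = 17, q_2 = 1*1 + 1 = 2.
  i=3: a_3=5, p_3 = 5*17 + 9 = 94, q_3 = 5*2 + 1 = 11.
  i=4: a_4=3, p_4 = 3*94 + 17 = 299, q_4 = 3*11 + 2 = 35.
q_4 = 35 > 27, so the last convergent with denominator <= 27 is p_3/q_3 = 94/11.
The closest fraction with denominator <= 27 is either p_3/q_3 or the intermediate fraction (k*p_3 + p_2)/(k*q_3 + q_2) with the largest k >= 1 whose denominator stays <= 27; these approach x as k grows, and every other convergent or intermediate fraction in range is farther away.
Largest k: floor((27 - q_2)/q_3) = floor((27 - 2)/11) = 2.
That gives (2*94 + 17)/(2*11 + 2) = 205/24.
Compare the errors: |x - 94/11| = |299*11 - 94*35|/(35*11) = 1/385, and |x - 205/24| = |299*24 - 205*35|/(35*24) = 1/840.
Cross-multiplying, 1*385 = 385 < 840 = 1*840, so 1/840 is smaller: the intermediate fraction 205/24 is closer to x than 94/11.

205/24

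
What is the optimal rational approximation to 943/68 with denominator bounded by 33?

208/15

Expand x = 943/68 as a continued fraction with the Euclidean algorithm:
  943 = 13*68 + 59, so a_0 = 13.
  68 = 1*59 + 9, so a_1 = 1.
  59 = 6*9 + 5, so a_2 = 6.
  9 = 1*5 + 4, so a_3 = 1.
  5 = 1*4 + 1, so a_4 = 1.
  4 = 4*1 + 0, so a_5 = 4.
so x = [13; 1, 6, 1, 1, 4].
Convergents (p_i = a_i*p_{i-1} + p_{i-2}, q_i = a_i*q_{i-1} + q_{i-2} with p_{-2}=0, p_{-1}=1, q_{-2}=1, q_{-1}=0), until the denominator exceeds 33:
  i=0: a_0=13, p_0 = 13*1 + 0 = 13, q_0 = 13*0 + 1 = 1.
  i=1: a_1=1, p_1 = 1*13 + 1 = 14, q_1 = 1*1 + 0 = 1.
  i=2: a_2=6, p_2 = 6*14 + 13 = 97, q_2 = 6*1 + 1 = 7.
  i=3: a_3=1, p_3 = 1*97 + 14 = 111, q_3 = 1*7 + 1 = 8.
  i=4: a_4=1, p_4 = 1*111 + 97 = 208, q_4 = 1*8 + 7 = 15.
  i=5: a_5=4, p_5 = 4*208 + 111 = 943, q_5 = 4*15 + 8 = 68.
q_5 = 68 > 33, so the last convergent with denominator <= 33 is p_4/q_4 = 208/15.
The closest fraction with denominator <= 33 is either p_4/q_4 or the intermediate fraction (k*p_4 + p_3)/(k*q_4 + q_3) with the largest k >= 1 whose denominator stays <= 33; these approach x as k grows, and every other convergent or intermediate fraction in range is farther away.
Largest k: floor((33 - q_3)/q_4) = floor((33 - 8)/15) = 1.
That gives (1*208 + 111)/(1*15 + 8) = 319/23.
Compare the errors: |x - 208/15| = |943*15 - 208*68|/(68*15) = 1/1020, and |x - 319/23| = |943*23 - 319*68|/(68*23) = 3/1564.
Cross-multiplying, 1*1564 = 1564 < 3060 = 3*1020, so 1/1020 is smaller: the convergent 208/15 is closer to x than 319/23.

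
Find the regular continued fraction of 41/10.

Run the Euclidean algorithm on 41 and 10; the successive quotients are the partial quotients a_0, a_1, ... (each step inverts the fractional part left over by the previous one):
  41 = 4*10 + 1, so a_0 = 4.
  10 = 10*1 + 0, so a_1 = 10.
The remainder reaches 0 after 2 divisions, so the expansion has 2 partial quotients, read off in order.

[4; 10]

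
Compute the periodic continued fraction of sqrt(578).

Write x_i = (sqrt(578) + m_i)/d_i with (m_0, d_0) = (0, 1). a_0 = floor(sqrt(578)) = 24, since 24^2 = 576 <= 578 < 625 = 25^2.
Iterate m_{i+1} = d_i*a_i - m_i, d_{i+1} = (578 - m_{i+1}^2)/d_i, a_{i+1} = floor((a_0 + m_{i+1})/d_{i+1}):
  m_1 = 1*24 - 0 = 24, d_1 = (578 - 24^2)/1 = 2/1 = 2, a_1 = floor((24 + 24)/2) = 24.
  m_2 = 2*24 - 24 = 24, d_2 = (578 - 24^2)/2 = 2/2 = 1, a_2 = floor((24 + 24)/1) = 48.
  m_3 = 1*48 - 24 = 24, d_3 = (578 - 24^2)/1 = 2/1 = 2: (m_3, d_3) = (m_1, d_1) = (24, 2), so from here the quotients repeat a_1, a_2; the period length is 2.
Hence the expansion of sqrt(578) is a_0 = 24 followed by the repeating block 24, 48 (period 2).

[24; (24, 48)]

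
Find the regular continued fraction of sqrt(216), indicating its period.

Write x_i = (sqrt(216) + m_i)/d_i with (m_0, d_0) = (0, 1). a_0 = floor(sqrt(216)) = 14, since 14^2 = 196 <= 216 < 225 = 15^2.
Iterate m_{i+1} = d_i*a_i - m_i, d_{i+1} = (216 - m_{i+1}^2)/d_i, a_{i+1} = floor((a_0 + m_{i+1})/d_{i+1}):
  m_1 = 1*14 - 0 = 14, d_1 = (216 - 14^2)/1 = 20/1 = 20, a_1 = floor((14 + 14)/20) = 1.
  m_2 = 20*1 - 14 = 6, d_2 = (216 - 6^2)/20 = 180/20 = 9, a_2 = floor((14 + 6)/9) = 2.
  m_3 = 9*2 - 6 = 12, d_3 = (216 - 12^2)/9 = 72/9 = 8, a_3 = floor((14 + 12)/8) = 3.
  m_4 = 8*3 - 12 = 12, d_4 = (216 - 12^2)/8 = 72/8 = 9, a_4 = floor((14 + 12)/9) = 2.
  m_5 = 9*2 - 12 = 6, d_5 = (216 - 6^2)/9 = 180/9 = 20, a_5 = floor((14 + 6)/20) = 1.
  m_6 = 20*1 - 6 = 14, d_6 = (216 - 14^2)/20 = 20/20 = 1, a_6 = floor((14 + 14)/1) = 28.
  m_7 = 1*28 - 14 = 14, d_7 = (216 - 14^2)/1 = 20/1 = 20: (m_7, d_7) = (m_1, d_1) = (14, 20), so from here the quotients repeat a_1, ..., a_6; the period length is 6.
Hence the expansion of sqrt(216) is a_0 = 14 followed by the repeating block 1, 2, 3, 2, 1, 28 (period 6).

[14; (1, 2, 3, 2, 1, 28)]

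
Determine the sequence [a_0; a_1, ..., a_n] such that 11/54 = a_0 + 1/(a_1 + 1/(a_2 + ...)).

[0; 4, 1, 10]

Run the Euclidean algorithm on 11 and 54; the successive quotients are the partial quotients a_0, a_1, ... (each step inverts the fractional part left over by the previous one):
  11 = 0*54 + 11, so a_0 = 0.
  54 = 4*11 + 10, so a_1 = 4.
  11 = 1*10 + 1, so a_2 = 1.
  10 = 10*1 + 0, so a_3 = 10.
The remainder reaches 0 after 4 divisions, so the expansion has 4 partial quotients, read off in order.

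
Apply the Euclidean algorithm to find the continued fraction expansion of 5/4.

[1; 4]

Run the Euclidean algorithm on 5 and 4; the successive quotients are the partial quotients a_0, a_1, ... (each step inverts the fractional part left over by the previous one):
  5 = 1*4 + 1, so a_0 = 1.
  4 = 4*1 + 0, so a_1 = 4.
The remainder reaches 0 after 2 divisions, so the expansion has 2 partial quotients, read off in order.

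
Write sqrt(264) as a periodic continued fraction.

Write x_i = (sqrt(264) + m_i)/d_i with (m_0, d_0) = (0, 1). a_0 = floor(sqrt(264)) = 16, since 16^2 = 256 <= 264 < 289 = 17^2.
Iterate m_{i+1} = d_i*a_i - m_i, d_{i+1} = (264 - m_{i+1}^2)/d_i, a_{i+1} = floor((a_0 + m_{i+1})/d_{i+1}):
  m_1 = 1*16 - 0 = 16, d_1 = (264 - 16^2)/1 = 8/1 = 8, a_1 = floor((16 + 16)/8) = 4.
  m_2 = 8*4 - 16 = 16, d_2 = (264 - 16^2)/8 = 8/8 = 1, a_2 = floor((16 + 16)/1) = 32.
  m_3 = 1*32 - 16 = 16, d_3 = (264 - 16^2)/1 = 8/1 = 8: (m_3, d_3) = (m_1, d_1) = (16, 8), so from here the quotients repeat a_1, a_2; the period length is 2.
Hence the expansion of sqrt(264) is a_0 = 16 followed by the repeating block 4, 32 (period 2).

[16; (4, 32)]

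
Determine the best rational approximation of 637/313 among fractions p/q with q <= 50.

Expand x = 637/313 as a continued fraction with the Euclidean algorithm:
  637 = 2*313 + 11, so a_0 = 2.
  313 = 28*11 + 5, so a_1 = 28.
  11 = 2*5 + 1, so a_2 = 2.
  5 = 5*1 + 0, so a_3 = 5.
so x = [2; 28, 2, 5].
Convergents (p_i = a_i*p_{i-1} + p_{i-2}, q_i = a_i*q_{i-1} + q_{i-2} with p_{-2}=0, p_{-1}=1, q_{-2}=1, q_{-1}=0), until the denominator exceeds 50:
  i=0: a_0=2, p_0 = 2*1 + 0 = 2, q_0 = 2*0 + 1 = 1.
  i=1: a_1=28, p_1 = 28*2 + 1 = 57, q_1 = 28*1 + 0 = 28.
  i=2: a_2=2, p_2 = 2*57 + 2 = 116, q_2 = 2*28 + 1 = 57.
q_2 = 57 > 50, so the last convergent with denominator <= 50 is p_1/q_1 = 57/28.
The closest fraction with denominator <= 50 is either p_1/q_1 or the intermediate fraction (k*p_1 + p_0)/(k*q_1 + q_0) with the largest k >= 1 whose denominator stays <= 50; these approach x as k grows, and every other convergent or intermediate fraction in range is farther away.
Largest k: floor((50 - q_0)/q_1) = floor((50 - 1)/28) = 1.
That gives (1*57 + 2)/(1*28 + 1) = 59/29.
Compare the errors: |x - 57/28| = |637*28 - 57*313|/(313*28) = 5/8764, and |x - 59/29| = |637*29 - 59*313|/(313*29) = 6/9077.
Cross-multiplying, 5*9077 = 45385 < 52584 = 6*8764, so 5/8764 is smaller: the convergent 57/28 is closer to x than 59/29.

57/28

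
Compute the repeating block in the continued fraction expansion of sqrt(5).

Write x_i = (sqrt(5) + m_i)/d_i with (m_0, d_0) = (0, 1). a_0 = floor(sqrt(5)) = 2, since 2^2 = 4 <= 5 < 9 = 3^2.
Iterate m_{i+1} = d_i*a_i - m_i, d_{i+1} = (5 - m_{i+1}^2)/d_i, a_{i+1} = floor((a_0 + m_{i+1})/d_{i+1}):
  m_1 = 1*2 - 0 = 2, d_1 = (5 - 2^2)/1 = 1/1 = 1, a_1 = floor((2 + 2)/1) = 4.
  m_2 = 1*4 - 2 = 2, d_2 = (5 - 2^2)/1 = 1/1 = 1: (m_2, d_2) = (m_1, d_1) = (2, 1), so from here the quotient a_1 repeats; the period length is 1.
Hence the expansion of sqrt(5) is a_0 = 2 followed by the repeating block 4 (period 1).

[2; (4)]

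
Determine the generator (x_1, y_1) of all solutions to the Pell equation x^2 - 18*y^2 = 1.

First expand sqrt(18) as a continued fraction. With x_i = (sqrt(18) + m_i)/d_i and (m_0, d_0) = (0, 1): a_0 = floor(sqrt(18)) = 4, since 4^2 = 16 <= 18 < 25 = 5^2.
Iterate m_{i+1} = d_i*a_i - m_i, d_{i+1} = (18 - m_{i+1}^2)/d_i, a_{i+1} = floor((a_0 + m_{i+1})/d_{i+1}):
  m_1 = 1*4 - 0 = 4, d_1 = (18 - 4^2)/1 = 2/1 = 2, a_1 = floor((4 + 4)/2) = 4.
  m_2 = 2*4 - 4 = 4, d_2 = (18 - 4^2)/2 = 2/2 = 1, a_2 = floor((4 + 4)/1) = 8.
  m_3 = 1*8 - 4 = 4, d_3 = (18 - 4^2)/1 = 2/1 = 2: (m_3, d_3) = (m_1, d_1) = (4, 2), so from here the quotients repeat a_1, a_2; the period length is 2.
So sqrt(18) = [4; (4, 8)] with period length k = 2.
k is even, so the fundamental solution of x^2 - 18y^2 = 1 is (p_{k-1}, q_{k-1}) = (p_1, q_1); compute convergents through index 1.
Convergents (p_i = a_i*p_{i-1} + p_{i-2}, q_i = a_i*q_{i-1} + q_{i-2} with p_{-2}=0, p_{-1}=1, q_{-2}=1, q_{-1}=0):
  i=0: a_0=4, p_0 = 4*1 + 0 = 4, q_0 = 4*0 + 1 = 1.
  i=1: a_1=4, p_1 = 4*4 + 1 = 17, q_1 = 4*1 + 0 = 4.
Check: 17^2 - 18*4^2 = 289 - 288 = 1, so (x, y) = (17, 4) solves the equation, and by the theorem it is the least positive solution.

(x, y) = (17, 4)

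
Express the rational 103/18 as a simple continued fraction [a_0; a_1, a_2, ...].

[5; 1, 2, 1, 1, 2]

Run the Euclidean algorithm on 103 and 18; the successive quotients are the partial quotients a_0, a_1, ... (each step inverts the fractional part left over by the previous one):
  103 = 5*18 + 13, so a_0 = 5.
  18 = 1*13 + 5, so a_1 = 1.
  13 = 2*5 + 3, so a_2 = 2.
  5 = 1*3 + 2, so a_3 = 1.
  3 = 1*2 + 1, so a_4 = 1.
  2 = 2*1 + 0, so a_5 = 2.
The remainder reaches 0 after 6 divisions, so the expansion has 6 partial quotients, read off in order.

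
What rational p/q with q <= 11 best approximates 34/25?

Expand x = 34/25 as a continued fraction with the Euclidean algorithm:
  34 = 1*25 + 9, so a_0 = 1.
  25 = 2*9 + 7, so a_1 = 2.
  9 = 1*7 + 2, so a_2 = 1.
  7 = 3*2 + 1, so a_3 = 3.
  2 = 2*1 + 0, so a_4 = 2.
so x = [1; 2, 1, 3, 2].
Convergents (p_i = a_i*p_{i-1} + p_{i-2}, q_i = a_i*q_{i-1} + q_{i-2} with p_{-2}=0, p_{-1}=1, q_{-2}=1, q_{-1}=0), until the denominator exceeds 11:
  i=0: a_0=1, p_0 = 1*1 + 0 = 1, q_0 = 1*0 + 1 = 1.
  i=1: a_1=2, p_1 = 2*1 + 1 = 3, q_1 = 2*1 + 0 = 2.
  i=2: a_2=1, p_2 = 1*3 + 1 = 4, q_2 = 1*2 + 1 = 3.
  i=3: a_3=3, p_3 = 3*4 + 3 = 15, q_3 = 3*3 + 2 = 11.
  i=4: a_4=2, p_4 = 2*15 + 4 = 34, q_4 = 2*11 + 3 = 25.
q_4 = 25 > 11, so the last convergent with denominator <= 11 is p_3/q_3 = 15/11.
The closest fraction with denominator <= 11 is either p_3/q_3 or the intermediate fraction (k*p_3 + p_2)/(k*q_3 + q_2) with the largest k >= 1 whose denominator stays <= 11; these approach x as k grows, and every other convergent or intermediate fraction in range is farther away.
Largest k: floor((11 - q_2)/q_3) = floor((11 - 3)/11) = 0.
Since k = 0, no intermediate fraction beyond p_3/q_3 has denominator <= 11, so the convergent 15/11 is the closest (its error is |34*11 - 15*25|/(25*11) = 1/275).

15/11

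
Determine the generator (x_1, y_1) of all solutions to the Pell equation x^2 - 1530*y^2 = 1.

(x, y) = (229841, 5876)

First expand sqrt(1530) as a continued fraction. With x_i = (sqrt(1530) + m_i)/d_i and (m_0, d_0) = (0, 1): a_0 = floor(sqrt(1530)) = 39, since 39^2 = 1521 <= 1530 < 1600 = 40^2.
Iterate m_{i+1} = d_i*a_i - m_i, d_{i+1} = (1530 - m_{i+1}^2)/d_i, a_{i+1} = floor((a_0 + m_{i+1})/d_{i+1}):
  m_1 = 1*39 - 0 = 39, d_1 = (1530 - 39^2)/1 = 9/1 = 9, a_1 = floor((39 + 39)/9) = 8.
  m_2 = 9*8 - 39 = 33, d_2 = (1530 - 33^2)/9 = 441/9 = 49, a_2 = floor((39 + 33)/49) = 1.
  m_3 = 49*1 - 33 = 16, d_3 = (1530 - 16^2)/49 = 1274/49 = 26, a_3 = floor((39 + 16)/26) = 2.
  m_4 = 26*2 - 16 = 36, d_4 = (1530 - 36^2)/26 = 234/26 = 9, a_4 = floor((39 + 36)/9) = 8.
  m_5 = 9*8 - 36 = 36, d_5 = (1530 - 36^2)/9 = 234/9 = 26, a_5 = floor((39 + 36)/26) = 2.
  m_6 = 26*2 - 36 = 16, d_6 = (1530 - 16^2)/26 = 1274/26 = 49, a_6 = floor((39 + 16)/49) = 1.
  m_7 = 49*1 - 16 = 33, d_7 = (1530 - 33^2)/49 = 441/49 = 9, a_7 = floor((39 + 33)/9) = 8.
  m_8 = 9*8 - 33 = 39, d_8 = (1530 - 39^2)/9 = 9/9 = 1, a_8 = floor((39 + 39)/1) = 78.
  m_9 = 1*78 - 39 = 39, d_9 = (1530 - 39^2)/1 = 9/1 = 9: (m_9, d_9) = (m_1, d_1) = (39, 9), so from here the quotients repeat a_1, ..., a_8; the period length is 8.
So sqrt(1530) = [39; (8, 1, 2, 8, 2, 1, 8, 78)] with period length k = 8.
k is even, so the fundamental solution of x^2 - 1530y^2 = 1 is (p_{k-1}, q_{k-1}) = (p_7, q_7); compute convergents through index 7.
Convergents (p_i = a_i*p_{i-1} + p_{i-2}, q_i = a_i*q_{i-1} + q_{i-2} with p_{-2}=0, p_{-1}=1, q_{-2}=1, q_{-1}=0):
  i=0: a_0=39, p_0 = 39*1 + 0 = 39, q_0 = 39*0 + 1 = 1.
  i=1: a_1=8, p_1 = 8*39 + 1 = 313, q_1 = 8*1 + 0 = 8.
  i=2: a_2=1, p_2 = 1*313 + 39 = 352, q_2 = 1*8 + 1 = 9.
  i=3: a_3=2, p_3 = 2*352 + 313 = 1017, q_3 = 2*9 + 8 = 26.
  i=4: a_4=8, p_4 = 8*1017 + 352 = 8488, q_4 = 8*26 + 9 = 217.
  i=5: a_5=2, p_5 = 2*8488 + 1017 = 17993, q_5 = 2*217 + 26 = 460.
  i=6: a_6=1, p_6 = 1*17993 + 8488 = 26481, q_6 = 1*460 + 217 = 677.
  i=7: a_7=8, p_7 = 8*26481 + 17993 = 229841, q_7 = 8*677 + 460 = 5876.
Check: 229841^2 - 1530*5876^2 = 52826885281 - 52826885280 = 1, so (x, y) = (229841, 5876) solves the equation, and by the theorem it is the least positive solution.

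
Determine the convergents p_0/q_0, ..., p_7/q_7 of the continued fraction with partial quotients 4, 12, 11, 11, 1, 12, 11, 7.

4/1, 49/12, 543/133, 6022/1475, 6565/1608, 84802/20771, 939387/230089, 6660511/1631394

Using the convergent recurrence p_i = a_i*p_{i-1} + p_{i-2}, q_i = a_i*q_{i-1} + q_{i-2} with p_{-2}=0, p_{-1}=1, q_{-2}=1, q_{-1}=0:
  i=0: a_0=4, p_0 = 4*1 + 0 = 4, q_0 = 4*0 + 1 = 1.
  i=1: a_1=12, p_1 = 12*4 + 1 = 49, q_1 = 12*1 + 0 = 12.
  i=2: a_2=11, p_2 = 11*49 + 4 = 543, q_2 = 11*12 + 1 = 133.
  i=3: a_3=11, p_3 = 11*543 + 49 = 6022, q_3 = 11*133 + 12 = 1475.
  i=4: a_4=1, p_4 = 1*6022 + 543 = 6565, q_4 = 1*1475 + 133 = 1608.
  i=5: a_5=12, p_5 = 12*6565 + 6022 = 84802, q_5 = 12*1608 + 1475 = 20771.
  i=6: a_6=11, p_6 = 11*84802 + 6565 = 939387, q_6 = 11*20771 + 1608 = 230089.
  i=7: a_7=7, p_7 = 7*939387 + 84802 = 6660511, q_7 = 7*230089 + 20771 = 1631394.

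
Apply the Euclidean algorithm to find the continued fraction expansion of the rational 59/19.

Run the Euclidean algorithm on 59 and 19; the successive quotients are the partial quotients a_0, a_1, ... (each step inverts the fractional part left over by the previous one):
  59 = 3*19 + 2, so a_0 = 3.
  19 = 9*2 + 1, so a_1 = 9.
  2 = 2*1 + 0, so a_2 = 2.
The remainder reaches 0 after 3 divisions, so the expansion has 3 partial quotients, read off in order.

[3; 9, 2]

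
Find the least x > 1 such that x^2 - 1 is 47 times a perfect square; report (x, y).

(x, y) = (48, 7)

First expand sqrt(47) as a continued fraction. With x_i = (sqrt(47) + m_i)/d_i and (m_0, d_0) = (0, 1): a_0 = floor(sqrt(47)) = 6, since 6^2 = 36 <= 47 < 49 = 7^2.
Iterate m_{i+1} = d_i*a_i - m_i, d_{i+1} = (47 - m_{i+1}^2)/d_i, a_{i+1} = floor((a_0 + m_{i+1})/d_{i+1}):
  m_1 = 1*6 - 0 = 6, d_1 = (47 - 6^2)/1 = 11/1 = 11, a_1 = floor((6 + 6)/11) = 1.
  m_2 = 11*1 - 6 = 5, d_2 = (47 - 5^2)/11 = 22/11 = 2, a_2 = floor((6 + 5)/2) = 5.
  m_3 = 2*5 - 5 = 5, d_3 = (47 - 5^2)/2 = 22/2 = 11, a_3 = floor((6 + 5)/11) = 1.
  m_4 = 11*1 - 5 = 6, d_4 = (47 - 6^2)/11 = 11/11 = 1, a_4 = floor((6 + 6)/1) = 12.
  m_5 = 1*12 - 6 = 6, d_5 = (47 - 6^2)/1 = 11/1 = 11: (m_5, d_5) = (m_1, d_1) = (6, 11), so from here the quotients repeat a_1, ..., a_4; the period length is 4.
So sqrt(47) = [6; (1, 5, 1, 12)] with period length k = 4.
k is even, so the fundamental solution of x^2 - 47y^2 = 1 is (p_{k-1}, q_{k-1}) = (p_3, q_3); compute convergents through index 3.
Convergents (p_i = a_i*p_{i-1} + p_{i-2}, q_i = a_i*q_{i-1} + q_{i-2} with p_{-2}=0, p_{-1}=1, q_{-2}=1, q_{-1}=0):
  i=0: a_0=6, p_0 = 6*1 + 0 = 6, q_0 = 6*0 + 1 = 1.
  i=1: a_1=1, p_1 = 1*6 + 1 = 7, q_1 = 1*1 + 0 = 1.
  i=2: a_2=5, p_2 = 5*7 + 6 = 41, q_2 = 5*1 + 1 = 6.
  i=3: a_3=1, p_3 = 1*41 + 7 = 48, q_3 = 1*6 + 1 = 7.
Check: 48^2 - 47*7^2 = 2304 - 2303 = 1, so (x, y) = (48, 7) solves the equation, and by the theorem it is the least positive solution.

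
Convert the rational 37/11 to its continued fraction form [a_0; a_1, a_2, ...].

[3; 2, 1, 3]

Run the Euclidean algorithm on 37 and 11; the successive quotients are the partial quotients a_0, a_1, ... (each step inverts the fractional part left over by the previous one):
  37 = 3*11 + 4, so a_0 = 3.
  11 = 2*4 + 3, so a_1 = 2.
  4 = 1*3 + 1, so a_2 = 1.
  3 = 3*1 + 0, so a_3 = 3.
The remainder reaches 0 after 4 divisions, so the expansion has 4 partial quotients, read off in order.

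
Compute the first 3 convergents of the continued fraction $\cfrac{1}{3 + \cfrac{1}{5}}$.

0/1, 1/3, 5/16

Using the convergent recurrence p_i = a_i*p_{i-1} + p_{i-2}, q_i = a_i*q_{i-1} + q_{i-2} with p_{-2}=0, p_{-1}=1, q_{-2}=1, q_{-1}=0:
  i=0: a_0=0, p_0 = 0*1 + 0 = 0, q_0 = 0*0 + 1 = 1.
  i=1: a_1=3, p_1 = 3*0 + 1 = 1, q_1 = 3*1 + 0 = 3.
  i=2: a_2=5, p_2 = 5*1 + 0 = 5, q_2 = 5*3 + 1 = 16.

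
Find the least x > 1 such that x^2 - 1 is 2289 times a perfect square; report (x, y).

First expand sqrt(2289) as a continued fraction. With x_i = (sqrt(2289) + m_i)/d_i and (m_0, d_0) = (0, 1): a_0 = floor(sqrt(2289)) = 47, since 47^2 = 2209 <= 2289 < 2304 = 48^2.
Iterate m_{i+1} = d_i*a_i - m_i, d_{i+1} = (2289 - m_{i+1}^2)/d_i, a_{i+1} = floor((a_0 + m_{i+1})/d_{i+1}):
  m_1 = 1*47 - 0 = 47, d_1 = (2289 - 47^2)/1 = 80/1 = 80, a_1 = floor((47 + 47)/80) = 1.
  m_2 = 80*1 - 47 = 33, d_2 = (2289 - 33^2)/80 = 1200/80 = 15, a_2 = floor((47 + 33)/15) = 5.
  m_3 = 15*5 - 33 = 42, d_3 = (2289 - 42^2)/15 = 525/15 = 35, a_3 = floor((47 + 42)/35) = 2.
  m_4 = 35*2 - 42 = 28, d_4 = (2289 - 28^2)/35 = 1505/35 = 43, a_4 = floor((47 + 28)/43) = 1.
  m_5 = 43*1 - 28 = 15, d_5 = (2289 - 15^2)/43 = 2064/43 = 48, a_5 = floor((47 + 15)/48) = 1.
  m_6 = 48*1 - 15 = 33, d_6 = (2289 - 33^2)/48 = 1200/48 = 25, a_6 = floor((47 + 33)/25) = 3.
  m_7 = 25*3 - 33 = 42, d_7 = (2289 - 42^2)/25 = 525/25 = 21, a_7 = floor((47 + 42)/21) = 4.
  m_8 = 21*4 - 42 = 42, d_8 = (2289 - 42^2)/21 = 525/21 = 25, a_8 = floor((47 + 42)/25) = 3.
  m_9 = 25*3 - 42 = 33, d_9 = (2289 - 33^2)/25 = 1200/25 = 48, a_9 = floor((47 + 33)/48) = 1.
  m_10 = 48*1 - 33 = 15, d_10 = (2289 - 15^2)/48 = 2064/48 = 43, a_10 = floor((47 + 15)/43) = 1.
  m_11 = 43*1 - 15 = 28, d_11 = (2289 - 28^2)/43 = 1505/43 = 35, a_11 = floor((47 + 28)/35) = 2.
  m_12 = 35*2 - 28 = 42, d_12 = (2289 - 42^2)/35 = 525/35 = 15, a_12 = floor((47 + 42)/15) = 5.
  m_13 = 15*5 - 42 = 33, d_13 = (2289 - 33^2)/15 = 1200/15 = 80, a_13 = floor((47 + 33)/80) = 1.
  m_14 = 80*1 - 33 = 47, d_14 = (2289 - 47^2)/80 = 80/80 = 1, a_14 = floor((47 + 47)/1) = 94.
  m_15 = 1*94 - 47 = 47, d_15 = (2289 - 47^2)/1 = 80/1 = 80: (m_15, d_15) = (m_1, d_1) = (47, 80), so from here the quotients repeat a_1, ..., a_14; the period length is 14.
So sqrt(2289) = [47; (1, 5, 2, 1, 1, 3, 4, 3, 1, 1, 2, 5, 1, 94)] with period length k = 14.
k is even, so the fundamental solution of x^2 - 2289y^2 = 1 is (p_{k-1}, q_{k-1}) = (p_13, q_13); compute convergents through index 13.
Convergents (p_i = a_i*p_{i-1} + p_{i-2}, q_i = a_i*q_{i-1} + q_{i-2} with p_{-2}=0, p_{-1}=1, q_{-2}=1, q_{-1}=0):
  i=0: a_0=47, p_0 = 47*1 + 0 = 47, q_0 = 47*0 + 1 = 1.
  i=1: a_1=1, p_1 = 1*47 + 1 = 48, q_1 = 1*1 + 0 = 1.
  i=2: a_2=5, p_2 = 5*48 + 47 = 287, q_2 = 5*1 + 1 = 6.
  i=3: a_3=2, p_3 = 2*287 + 48 = 622, q_3 = 2*6 + 1 = 13.
  i=4: a_4=1, p_4 = 1*622 + 287 = 909, q_4 = 1*13 + 6 = 19.
  i=5: a_5=1, p_5 = 1*909 + 622 = 1531, q_5 = 1*19 + 13 = 32.
  i=6: a_6=3, p_6 = 3*1531 + 909 = 5502, q_6 = 3*32 + 19 = 115.
  i=7: a_7=4, p_7 = 4*5502 + 1531 = 23539, q_7 = 4*115 + 32 = 492.
  i=8: a_8=3, p_8 = 3*23539 + 5502 = 76119, q_8 = 3*492 + 115 = 1591.
  i=9: a_9=1, p_9 = 1*76119 + 23539 = 99658, q_9 = 1*1591 + 492 = 2083.
  i=10: a_10=1, p_10 = 1*99658 + 76119 = 175777, q_10 = 1*2083 + 1591 = 3674.
  i=11: a_11=2, p_11 = 2*175777 + 99658 = 451212, q_11 = 2*3674 + 2083 = 9431.
  i=12: a_12=5, p_12 = 5*451212 + 175777 = 2431837, q_12 = 5*9431 + 3674 = 50829.
  i=13: a_13=1, p_13 = 1*2431837 + 451212 = 2883049, q_13 = 1*50829 + 9431 = 60260.
Check: 2883049^2 - 2289*60260^2 = 8311971536401 - 8311971536400 = 1, so (x, y) = (2883049, 60260) solves the equation, and by the theorem it is the least positive solution.

(x, y) = (2883049, 60260)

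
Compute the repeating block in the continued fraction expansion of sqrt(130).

[11; (2, 2, 22)]

Write x_i = (sqrt(130) + m_i)/d_i with (m_0, d_0) = (0, 1). a_0 = floor(sqrt(130)) = 11, since 11^2 = 121 <= 130 < 144 = 12^2.
Iterate m_{i+1} = d_i*a_i - m_i, d_{i+1} = (130 - m_{i+1}^2)/d_i, a_{i+1} = floor((a_0 + m_{i+1})/d_{i+1}):
  m_1 = 1*11 - 0 = 11, d_1 = (130 - 11^2)/1 = 9/1 = 9, a_1 = floor((11 + 11)/9) = 2.
  m_2 = 9*2 - 11 = 7, d_2 = (130 - 7^2)/9 = 81/9 = 9, a_2 = floor((11 + 7)/9) = 2.
  m_3 = 9*2 - 7 = 11, d_3 = (130 - 11^2)/9 = 9/9 = 1, a_3 = floor((11 + 11)/1) = 22.
  m_4 = 1*22 - 11 = 11, d_4 = (130 - 11^2)/1 = 9/1 = 9: (m_4, d_4) = (m_1, d_1) = (11, 9), so from here the quotients repeat a_1, ..., a_3; the period length is 3.
Hence the expansion of sqrt(130) is a_0 = 11 followed by the repeating block 2, 2, 22 (period 3).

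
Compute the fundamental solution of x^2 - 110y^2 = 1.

(x, y) = (21, 2)

First expand sqrt(110) as a continued fraction. With x_i = (sqrt(110) + m_i)/d_i and (m_0, d_0) = (0, 1): a_0 = floor(sqrt(110)) = 10, since 10^2 = 100 <= 110 < 121 = 11^2.
Iterate m_{i+1} = d_i*a_i - m_i, d_{i+1} = (110 - m_{i+1}^2)/d_i, a_{i+1} = floor((a_0 + m_{i+1})/d_{i+1}):
  m_1 = 1*10 - 0 = 10, d_1 = (110 - 10^2)/1 = 10/1 = 10, a_1 = floor((10 + 10)/10) = 2.
  m_2 = 10*2 - 10 = 10, d_2 = (110 - 10^2)/10 = 10/10 = 1, a_2 = floor((10 + 10)/1) = 20.
  m_3 = 1*20 - 10 = 10, d_3 = (110 - 10^2)/1 = 10/1 = 10: (m_3, d_3) = (m_1, d_1) = (10, 10), so from here the quotients repeat a_1, a_2; the period length is 2.
So sqrt(110) = [10; (2, 20)] with period length k = 2.
k is even, so the fundamental solution of x^2 - 110y^2 = 1 is (p_{k-1}, q_{k-1}) = (p_1, q_1); compute convergents through index 1.
Convergents (p_i = a_i*p_{i-1} + p_{i-2}, q_i = a_i*q_{i-1} + q_{i-2} with p_{-2}=0, p_{-1}=1, q_{-2}=1, q_{-1}=0):
  i=0: a_0=10, p_0 = 10*1 + 0 = 10, q_0 = 10*0 + 1 = 1.
  i=1: a_1=2, p_1 = 2*10 + 1 = 21, q_1 = 2*1 + 0 = 2.
Check: 21^2 - 110*2^2 = 441 - 440 = 1, so (x, y) = (21, 2) solves the equation, and by the theorem it is the least positive solution.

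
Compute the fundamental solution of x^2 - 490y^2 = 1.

(x, y) = (1039681, 46968)

First expand sqrt(490) as a continued fraction. With x_i = (sqrt(490) + m_i)/d_i and (m_0, d_0) = (0, 1): a_0 = floor(sqrt(490)) = 22, since 22^2 = 484 <= 490 < 529 = 23^2.
Iterate m_{i+1} = d_i*a_i - m_i, d_{i+1} = (490 - m_{i+1}^2)/d_i, a_{i+1} = floor((a_0 + m_{i+1})/d_{i+1}):
  m_1 = 1*22 - 0 = 22, d_1 = (490 - 22^2)/1 = 6/1 = 6, a_1 = floor((22 + 22)/6) = 7.
  m_2 = 6*7 - 22 = 20, d_2 = (490 - 20^2)/6 = 90/6 = 15, a_2 = floor((22 + 20)/15) = 2.
  m_3 = 15*2 - 20 = 10, d_3 = (490 - 10^2)/15 = 390/15 = 26, a_3 = floor((22 + 10)/26) = 1.
  m_4 = 26*1 - 10 = 16, d_4 = (490 - 16^2)/26 = 234/26 = 9, a_4 = floor((22 + 16)/9) = 4.
  m_5 = 9*4 - 16 = 20, d_5 = (490 - 20^2)/9 = 90/9 = 10, a_5 = floor((22 + 20)/10) = 4.
  m_6 = 10*4 - 20 = 20, d_6 = (490 - 20^2)/10 = 90/10 = 9, a_6 = floor((22 + 20)/9) = 4.
  m_7 = 9*4 - 20 = 16, d_7 = (490 - 16^2)/9 = 234/9 = 26, a_7 = floor((22 + 16)/26) = 1.
  m_8 = 26*1 - 16 = 10, d_8 = (490 - 10^2)/26 = 390/26 = 15, a_8 = floor((22 + 10)/15) = 2.
  m_9 = 15*2 - 10 = 20, d_9 = (490 - 20^2)/15 = 90/15 = 6, a_9 = floor((22 + 20)/6) = 7.
  m_10 = 6*7 - 20 = 22, d_10 = (490 - 22^2)/6 = 6/6 = 1, a_10 = floor((22 + 22)/1) = 44.
  m_11 = 1*44 - 22 = 22, d_11 = (490 - 22^2)/1 = 6/1 = 6: (m_11, d_11) = (m_1, d_1) = (22, 6), so from here the quotients repeat a_1, ..., a_10; the period length is 10.
So sqrt(490) = [22; (7, 2, 1, 4, 4, 4, 1, 2, 7, 44)] with period length k = 10.
k is even, so the fundamental solution of x^2 - 490y^2 = 1 is (p_{k-1}, q_{k-1}) = (p_9, q_9); compute convergents through index 9.
Convergents (p_i = a_i*p_{i-1} + p_{i-2}, q_i = a_i*q_{i-1} + q_{i-2} with p_{-2}=0, p_{-1}=1, q_{-2}=1, q_{-1}=0):
  i=0: a_0=22, p_0 = 22*1 + 0 = 22, q_0 = 22*0 + 1 = 1.
  i=1: a_1=7, p_1 = 7*22 + 1 = 155, q_1 = 7*1 + 0 = 7.
  i=2: a_2=2, p_2 = 2*155 + 22 = 332, q_2 = 2*7 + 1 = 15.
  i=3: a_3=1, p_3 = 1*332 + 155 = 487, q_3 = 1*15 + 7 = 22.
  i=4: a_4=4, p_4 = 4*487 + 332 = 2280, q_4 = 4*22 + 15 = 103.
  i=5: a_5=4, p_5 = 4*2280 + 487 = 9607, q_5 = 4*103 + 22 = 434.
  i=6: a_6=4, p_6 = 4*9607 + 2280 = 40708, q_6 = 4*434 + 103 = 1839.
  i=7: a_7=1, p_7 = 1*40708 + 9607 = 50315, q_7 = 1*1839 + 434 = 2273.
  i=8: a_8=2, p_8 = 2*50315 + 40708 = 141338, q_8 = 2*2273 + 1839 = 6385.
  i=9: a_9=7, p_9 = 7*141338 + 50315 = 1039681, q_9 = 7*6385 + 2273 = 46968.
Check: 1039681^2 - 490*46968^2 = 1080936581761 - 1080936581760 = 1, so (x, y) = (1039681, 46968) solves the equation, and by the theorem it is the least positive solution.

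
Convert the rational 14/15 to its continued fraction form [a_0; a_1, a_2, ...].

[0; 1, 14]

Run the Euclidean algorithm on 14 and 15; the successive quotients are the partial quotients a_0, a_1, ... (each step inverts the fractional part left over by the previous one):
  14 = 0*15 + 14, so a_0 = 0.
  15 = 1*14 + 1, so a_1 = 1.
  14 = 14*1 + 0, so a_2 = 14.
The remainder reaches 0 after 3 divisions, so the expansion has 3 partial quotients, read off in order.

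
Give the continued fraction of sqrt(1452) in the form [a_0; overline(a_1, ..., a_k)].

Write x_i = (sqrt(1452) + m_i)/d_i with (m_0, d_0) = (0, 1). a_0 = floor(sqrt(1452)) = 38, since 38^2 = 1444 <= 1452 < 1521 = 39^2.
Iterate m_{i+1} = d_i*a_i - m_i, d_{i+1} = (1452 - m_{i+1}^2)/d_i, a_{i+1} = floor((a_0 + m_{i+1})/d_{i+1}):
  m_1 = 1*38 - 0 = 38, d_1 = (1452 - 38^2)/1 = 8/1 = 8, a_1 = floor((38 + 38)/8) = 9.
  m_2 = 8*9 - 38 = 34, d_2 = (1452 - 34^2)/8 = 296/8 = 37, a_2 = floor((38 + 34)/37) = 1.
  m_3 = 37*1 - 34 = 3, d_3 = (1452 - 3^2)/37 = 1443/37 = 39, a_3 = floor((38 + 3)/39) = 1.
  m_4 = 39*1 - 3 = 36, d_4 = (1452 - 36^2)/39 = 156/39 = 4, a_4 = floor((38 + 36)/4) = 18.
  m_5 = 4*18 - 36 = 36, d_5 = (1452 - 36^2)/4 = 156/4 = 39, a_5 = floor((38 + 36)/39) = 1.
  m_6 = 39*1 - 36 = 3, d_6 = (1452 - 3^2)/39 = 1443/39 = 37, a_6 = floor((38 + 3)/37) = 1.
  m_7 = 37*1 - 3 = 34, d_7 = (1452 - 34^2)/37 = 296/37 = 8, a_7 = floor((38 + 34)/8) = 9.
  m_8 = 8*9 - 34 = 38, d_8 = (1452 - 38^2)/8 = 8/8 = 1, a_8 = floor((38 + 38)/1) = 76.
  m_9 = 1*76 - 38 = 38, d_9 = (1452 - 38^2)/1 = 8/1 = 8: (m_9, d_9) = (m_1, d_1) = (38, 8), so from here the quotients repeat a_1, ..., a_8; the period length is 8.
Hence the expansion of sqrt(1452) is a_0 = 38 followed by the repeating block 9, 1, 1, 18, 1, 1, 9, 76 (period 8).

[38; overline(9, 1, 1, 18, 1, 1, 9, 76)]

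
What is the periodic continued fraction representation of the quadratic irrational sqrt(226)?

[15; (30)]

Write x_i = (sqrt(226) + m_i)/d_i with (m_0, d_0) = (0, 1). a_0 = floor(sqrt(226)) = 15, since 15^2 = 225 <= 226 < 256 = 16^2.
Iterate m_{i+1} = d_i*a_i - m_i, d_{i+1} = (226 - m_{i+1}^2)/d_i, a_{i+1} = floor((a_0 + m_{i+1})/d_{i+1}):
  m_1 = 1*15 - 0 = 15, d_1 = (226 - 15^2)/1 = 1/1 = 1, a_1 = floor((15 + 15)/1) = 30.
  m_2 = 1*30 - 15 = 15, d_2 = (226 - 15^2)/1 = 1/1 = 1: (m_2, d_2) = (m_1, d_1) = (15, 1), so from here the quotient a_1 repeats; the period length is 1.
Hence the expansion of sqrt(226) is a_0 = 15 followed by the repeating block 30 (period 1).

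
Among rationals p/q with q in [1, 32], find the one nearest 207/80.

44/17

Expand x = 207/80 as a continued fraction with the Euclidean algorithm:
  207 = 2*80 + 47, so a_0 = 2.
  80 = 1*47 + 33, so a_1 = 1.
  47 = 1*33 + 14, so a_2 = 1.
  33 = 2*14 + 5, so a_3 = 2.
  14 = 2*5 + 4, so a_4 = 2.
  5 = 1*4 + 1, so a_5 = 1.
  4 = 4*1 + 0, so a_6 = 4.
so x = [2; 1, 1, 2, 2, 1, 4].
Convergents (p_i = a_i*p_{i-1} + p_{i-2}, q_i = a_i*q_{i-1} + q_{i-2} with p_{-2}=0, p_{-1}=1, q_{-2}=1, q_{-1}=0), until the denominator exceeds 32:
  i=0: a_0=2, p_0 = 2*1 + 0 = 2, q_0 = 2*0 + 1 = 1.
  i=1: a_1=1, p_1 = 1*2 + 1 = 3, q_1 = 1*1 + 0 = 1.
  i=2: a_2=1, p_2 = 1*3 + 2 = 5, q_2 = 1*1 + 1 = 2.
  i=3: a_3=2, p_3 = 2*5 + 3 = 13, q_3 = 2*2 + 1 = 5.
  i=4: a_4=2, p_4 = 2*13 + 5 = 31, q_4 = 2*5 + 2 = 12.
  i=5: a_5=1, p_5 = 1*31 + 13 = 44, q_5 = 1*12 + 5 = 17.
  i=6: a_6=4, p_6 = 4*44 + 31 = 207, q_6 = 4*17 + 12 = 80.
q_6 = 80 > 32, so the last convergent with denominator <= 32 is p_5/q_5 = 44/17.
The closest fraction with denominator <= 32 is either p_5/q_5 or the intermediate fraction (k*p_5 + p_4)/(k*q_5 + q_4) with the largest k >= 1 whose denominator stays <= 32; these approach x as k grows, and every other convergent or intermediate fraction in range is farther away.
Largest k: floor((32 - q_4)/q_5) = floor((32 - 12)/17) = 1.
That gives (1*44 + 31)/(1*17 + 12) = 75/29.
Compare the errors: |x - 44/17| = |207*17 - 44*80|/(80*17) = 1/1360, and |x - 75/29| = |207*29 - 75*80|/(80*29) = 3/2320.
Cross-multiplying, 1*2320 = 2320 < 4080 = 3*1360, so 1/1360 is smaller: the convergent 44/17 is closer to x than 75/29.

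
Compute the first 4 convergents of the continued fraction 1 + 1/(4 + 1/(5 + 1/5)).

Using the convergent recurrence p_i = a_i*p_{i-1} + p_{i-2}, q_i = a_i*q_{i-1} + q_{i-2} with p_{-2}=0, p_{-1}=1, q_{-2}=1, q_{-1}=0:
  i=0: a_0=1, p_0 = 1*1 + 0 = 1, q_0 = 1*0 + 1 = 1.
  i=1: a_1=4, p_1 = 4*1 + 1 = 5, q_1 = 4*1 + 0 = 4.
  i=2: a_2=5, p_2 = 5*5 + 1 = 26, q_2 = 5*4 + 1 = 21.
  i=3: a_3=5, p_3 = 5*26 + 5 = 135, q_3 = 5*21 + 4 = 109.

1/1, 5/4, 26/21, 135/109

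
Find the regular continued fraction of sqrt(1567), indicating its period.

Write x_i = (sqrt(1567) + m_i)/d_i with (m_0, d_0) = (0, 1). a_0 = floor(sqrt(1567)) = 39, since 39^2 = 1521 <= 1567 < 1600 = 40^2.
Iterate m_{i+1} = d_i*a_i - m_i, d_{i+1} = (1567 - m_{i+1}^2)/d_i, a_{i+1} = floor((a_0 + m_{i+1})/d_{i+1}):
  m_1 = 1*39 - 0 = 39, d_1 = (1567 - 39^2)/1 = 46/1 = 46, a_1 = floor((39 + 39)/46) = 1.
  m_2 = 46*1 - 39 = 7, d_2 = (1567 - 7^2)/46 = 1518/46 = 33, a_2 = floor((39 + 7)/33) = 1.
  m_3 = 33*1 - 7 = 26, d_3 = (1567 - 26^2)/33 = 891/33 = 27, a_3 = floor((39 + 26)/27) = 2.
  m_4 = 27*2 - 26 = 28, d_4 = (1567 - 28^2)/27 = 783/27 = 29, a_4 = floor((39 + 28)/29) = 2.
  m_5 = 29*2 - 28 = 30, d_5 = (1567 - 30^2)/29 = 667/29 = 23, a_5 = floor((39 + 30)/23) = 3.
  m_6 = 23*3 - 30 = 39, d_6 = (1567 - 39^2)/23 = 46/23 = 2, a_6 = floor((39 + 39)/2) = 39.
  m_7 = 2*39 - 39 = 39, d_7 = (1567 - 39^2)/2 = 46/2 = 23, a_7 = floor((39 + 39)/23) = 3.
  m_8 = 23*3 - 39 = 30, d_8 = (1567 - 30^2)/23 = 667/23 = 29, a_8 = floor((39 + 30)/29) = 2.
  m_9 = 29*2 - 30 = 28, d_9 = (1567 - 28^2)/29 = 783/29 = 27, a_9 = floor((39 + 28)/27) = 2.
  m_10 = 27*2 - 28 = 26, d_10 = (1567 - 26^2)/27 = 891/27 = 33, a_10 = floor((39 + 26)/33) = 1.
  m_11 = 33*1 - 26 = 7, d_11 = (1567 - 7^2)/33 = 1518/33 = 46, a_11 = floor((39 + 7)/46) = 1.
  m_12 = 46*1 - 7 = 39, d_12 = (1567 - 39^2)/46 = 46/46 = 1, a_12 = floor((39 + 39)/1) = 78.
  m_13 = 1*78 - 39 = 39, d_13 = (1567 - 39^2)/1 = 46/1 = 46: (m_13, d_13) = (m_1, d_1) = (39, 46), so from here the quotients repeat a_1, ..., a_12; the period length is 12.
Hence the expansion of sqrt(1567) is a_0 = 39 followed by the repeating block 1, 1, 2, 2, 3, 39, 3, 2, 2, 1, 1, 78 (period 12).

[39; (1, 1, 2, 2, 3, 39, 3, 2, 2, 1, 1, 78)]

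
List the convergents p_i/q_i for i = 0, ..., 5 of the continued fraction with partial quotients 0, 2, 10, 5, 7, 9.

0/1, 1/2, 10/21, 51/107, 367/770, 3354/7037

Using the convergent recurrence p_i = a_i*p_{i-1} + p_{i-2}, q_i = a_i*q_{i-1} + q_{i-2} with p_{-2}=0, p_{-1}=1, q_{-2}=1, q_{-1}=0:
  i=0: a_0=0, p_0 = 0*1 + 0 = 0, q_0 = 0*0 + 1 = 1.
  i=1: a_1=2, p_1 = 2*0 + 1 = 1, q_1 = 2*1 + 0 = 2.
  i=2: a_2=10, p_2 = 10*1 + 0 = 10, q_2 = 10*2 + 1 = 21.
  i=3: a_3=5, p_3 = 5*10 + 1 = 51, q_3 = 5*21 + 2 = 107.
  i=4: a_4=7, p_4 = 7*51 + 10 = 367, q_4 = 7*107 + 21 = 770.
  i=5: a_5=9, p_5 = 9*367 + 51 = 3354, q_5 = 9*770 + 107 = 7037.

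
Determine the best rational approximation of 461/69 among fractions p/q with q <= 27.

147/22

Expand x = 461/69 as a continued fraction with the Euclidean algorithm:
  461 = 6*69 + 47, so a_0 = 6.
  69 = 1*47 + 22, so a_1 = 1.
  47 = 2*22 + 3, so a_2 = 2.
  22 = 7*3 + 1, so a_3 = 7.
  3 = 3*1 + 0, so a_4 = 3.
so x = [6; 1, 2, 7, 3].
Convergents (p_i = a_i*p_{i-1} + p_{i-2}, q_i = a_i*q_{i-1} + q_{i-2} with p_{-2}=0, p_{-1}=1, q_{-2}=1, q_{-1}=0), until the denominator exceeds 27:
  i=0: a_0=6, p_0 = 6*1 + 0 = 6, q_0 = 6*0 + 1 = 1.
  i=1: a_1=1, p_1 = 1*6 + 1 = 7, q_1 = 1*1 + 0 = 1.
  i=2: a_2=2, p_2 = 2*7 + 6 = 20, q_2 = 2*1 + 1 = 3.
  i=3: a_3=7, p_3 = 7*20 + 7 = 147, q_3 = 7*3 + 1 = 22.
  i=4: a_4=3, p_4 = 3*147 + 20 = 461, q_4 = 3*22 + 3 = 69.
q_4 = 69 > 27, so the last convergent with denominator <= 27 is p_3/q_3 = 147/22.
The closest fraction with denominator <= 27 is either p_3/q_3 or the intermediate fraction (k*p_3 + p_2)/(k*q_3 + q_2) with the largest k >= 1 whose denominator stays <= 27; these approach x as k grows, and every other convergent or intermediate fraction in range is farther away.
Largest k: floor((27 - q_2)/q_3) = floor((27 - 3)/22) = 1.
That gives (1*147 + 20)/(1*22 + 3) = 167/25.
Compare the errors: |x - 147/22| = |461*22 - 147*69|/(69*22) = 1/1518, and |x - 167/25| = |461*25 - 167*69|/(69*25) = 2/1725.
Cross-multiplying, 1*1725 = 1725 < 3036 = 2*1518, so 1/1518 is smaller: the convergent 147/22 is closer to x than 167/25.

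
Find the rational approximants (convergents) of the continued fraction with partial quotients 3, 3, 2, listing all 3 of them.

Using the convergent recurrence p_i = a_i*p_{i-1} + p_{i-2}, q_i = a_i*q_{i-1} + q_{i-2} with p_{-2}=0, p_{-1}=1, q_{-2}=1, q_{-1}=0:
  i=0: a_0=3, p_0 = 3*1 + 0 = 3, q_0 = 3*0 + 1 = 1.
  i=1: a_1=3, p_1 = 3*3 + 1 = 10, q_1 = 3*1 + 0 = 3.
  i=2: a_2=2, p_2 = 2*10 + 3 = 23, q_2 = 2*3 + 1 = 7.

3/1, 10/3, 23/7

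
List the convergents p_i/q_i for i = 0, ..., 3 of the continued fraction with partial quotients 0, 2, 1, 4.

0/1, 1/2, 1/3, 5/14

Using the convergent recurrence p_i = a_i*p_{i-1} + p_{i-2}, q_i = a_i*q_{i-1} + q_{i-2} with p_{-2}=0, p_{-1}=1, q_{-2}=1, q_{-1}=0:
  i=0: a_0=0, p_0 = 0*1 + 0 = 0, q_0 = 0*0 + 1 = 1.
  i=1: a_1=2, p_1 = 2*0 + 1 = 1, q_1 = 2*1 + 0 = 2.
  i=2: a_2=1, p_2 = 1*1 + 0 = 1, q_2 = 1*2 + 1 = 3.
  i=3: a_3=4, p_3 = 4*1 + 1 = 5, q_3 = 4*3 + 2 = 14.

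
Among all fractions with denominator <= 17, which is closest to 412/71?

Expand x = 412/71 as a continued fraction with the Euclidean algorithm:
  412 = 5*71 + 57, so a_0 = 5.
  71 = 1*57 + 14, so a_1 = 1.
  57 = 4*14 + 1, so a_2 = 4.
  14 = 14*1 + 0, so a_3 = 14.
so x = [5; 1, 4, 14].
Convergents (p_i = a_i*p_{i-1} + p_{i-2}, q_i = a_i*q_{i-1} + q_{i-2} with p_{-2}=0, p_{-1}=1, q_{-2}=1, q_{-1}=0), until the denominator exceeds 17:
  i=0: a_0=5, p_0 = 5*1 + 0 = 5, q_0 = 5*0 + 1 = 1.
  i=1: a_1=1, p_1 = 1*5 + 1 = 6, q_1 = 1*1 + 0 = 1.
  i=2: a_2=4, p_2 = 4*6 + 5 = 29, q_2 = 4*1 + 1 = 5.
  i=3: a_3=14, p_3 = 14*29 + 6 = 412, q_3 = 14*5 + 1 = 71.
q_3 = 71 > 17, so the last convergent with denominator <= 17 is p_2/q_2 = 29/5.
The closest fraction with denominator <= 17 is either p_2/q_2 or the intermediate fraction (k*p_2 + p_1)/(k*q_2 + q_1) with the largest k >= 1 whose denominator stays <= 17; these approach x as k grows, and every other convergent or intermediate fraction in range is farther away.
Largest k: floor((17 - q_1)/q_2) = floor((17 - 1)/5) = 3.
That gives (3*29 + 6)/(3*5 + 1) = 93/16.
Compare the errors: |x - 29/5| = |412*5 - 29*71|/(71*5) = 1/355, and |x - 93/16| = |412*16 - 93*71|/(71*16) = 11/1136.
Cross-multiplying, 1*1136 = 1136 < 3905 = 11*355, so 1/355 is smaller: the convergent 29/5 is closer to x than 93/16.

29/5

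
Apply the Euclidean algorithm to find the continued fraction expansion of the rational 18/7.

Run the Euclidean algorithm on 18 and 7; the successive quotients are the partial quotients a_0, a_1, ... (each step inverts the fractional part left over by the previous one):
  18 = 2*7 + 4, so a_0 = 2.
  7 = 1*4 + 3, so a_1 = 1.
  4 = 1*3 + 1, so a_2 = 1.
  3 = 3*1 + 0, so a_3 = 3.
The remainder reaches 0 after 4 divisions, so the expansion has 4 partial quotients, read off in order.

[2; 1, 1, 3]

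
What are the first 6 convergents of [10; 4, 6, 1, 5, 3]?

Using the convergent recurrence p_i = a_i*p_{i-1} + p_{i-2}, q_i = a_i*q_{i-1} + q_{i-2} with p_{-2}=0, p_{-1}=1, q_{-2}=1, q_{-1}=0:
  i=0: a_0=10, p_0 = 10*1 + 0 = 10, q_0 = 10*0 + 1 = 1.
  i=1: a_1=4, p_1 = 4*10 + 1 = 41, q_1 = 4*1 + 0 = 4.
  i=2: a_2=6, p_2 = 6*41 + 10 = 256, q_2 = 6*4 + 1 = 25.
  i=3: a_3=1, p_3 = 1*256 + 41 = 297, q_3 = 1*25 + 4 = 29.
  i=4: a_4=5, p_4 = 5*297 + 256 = 1741, q_4 = 5*29 + 25 = 170.
  i=5: a_5=3, p_5 = 3*1741 + 297 = 5520, q_5 = 3*170 + 29 = 539.

10/1, 41/4, 256/25, 297/29, 1741/170, 5520/539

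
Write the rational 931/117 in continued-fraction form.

Run the Euclidean algorithm on 931 and 117; the successive quotients are the partial quotients a_0, a_1, ... (each step inverts the fractional part left over by the previous one):
  931 = 7*117 + 112, so a_0 = 7.
  117 = 1*112 + 5, so a_1 = 1.
  112 = 22*5 + 2, so a_2 = 22.
  5 = 2*2 + 1, so a_3 = 2.
  2 = 2*1 + 0, so a_4 = 2.
The remainder reaches 0 after 5 divisions, so the expansion has 5 partial quotients, read off in order.

[7; 1, 22, 2, 2]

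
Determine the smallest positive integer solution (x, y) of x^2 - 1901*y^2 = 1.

First expand sqrt(1901) as a continued fraction. With x_i = (sqrt(1901) + m_i)/d_i and (m_0, d_0) = (0, 1): a_0 = floor(sqrt(1901)) = 43, since 43^2 = 1849 <= 1901 < 1936 = 44^2.
Iterate m_{i+1} = d_i*a_i - m_i, d_{i+1} = (1901 - m_{i+1}^2)/d_i, a_{i+1} = floor((a_0 + m_{i+1})/d_{i+1}):
  m_1 = 1*43 - 0 = 43, d_1 = (1901 - 43^2)/1 = 52/1 = 52, a_1 = floor((43 + 43)/52) = 1.
  m_2 = 52*1 - 43 = 9, d_2 = (1901 - 9^2)/52 = 1820/52 = 35, a_2 = floor((43 + 9)/35) = 1.
  m_3 = 35*1 - 9 = 26, d_3 = (1901 - 26^2)/35 = 1225/35 = 35, a_3 = floor((43 + 26)/35) = 1.
  m_4 = 35*1 - 26 = 9, d_4 = (1901 - 9^2)/35 = 1820/35 = 52, a_4 = floor((43 + 9)/52) = 1.
  m_5 = 52*1 - 9 = 43, d_5 = (1901 - 43^2)/52 = 52/52 = 1, a_5 = floor((43 + 43)/1) = 86.
  m_6 = 1*86 - 43 = 43, d_6 = (1901 - 43^2)/1 = 52/1 = 52: (m_6, d_6) = (m_1, d_1) = (43, 52), so from here the quotients repeat a_1, ..., a_5; the period length is 5.
So sqrt(1901) = [43; (1, 1, 1, 1, 86)] with period length k = 5.
k is odd, so (p_{k-1}, q_{k-1}) only solves x^2 - 1901y^2 = -1 and the fundamental solution of x^2 - 1901y^2 = 1 is (p_{2k-1}, q_{2k-1}) = (p_9, q_9); compute convergents through index 9, running through the period twice.
Convergents (p_i = a_i*p_{i-1} + p_{i-2}, q_i = a_i*q_{i-1} + q_{i-2} with p_{-2}=0, p_{-1}=1, q_{-2}=1, q_{-1}=0):
  i=0: a_0=43, p_0 = 43*1 + 0 = 43, q_0 = 43*0 + 1 = 1.
  i=1: a_1=1, p_1 = 1*43 + 1 = 44, q_1 = 1*1 + 0 = 1.
  i=2: a_2=1, p_2 = 1*44 + 43 = 87, q_2 = 1*1 + 1 = 2.
  i=3: a_3=1, p_3 = 1*87 + 44 = 131, q_3 = 1*2 + 1 = 3.
  i=4: a_4=1, p_4 = 1*131 + 87 = 218, q_4 = 1*3 + 2 = 5.
  i=5: a_5=86, p_5 = 86*218 + 131 = 18879, q_5 = 86*5 + 3 = 433.
  i=6: a_6=1, p_6 = 1*18879 + 218 = 19097, q_6 = 1*433 + 5 = 438.
  i=7: a_7=1, p_7 = 1*19097 + 18879 = 37976, q_7 = 1*438 + 433 = 871.
  i=8: a_8=1, p_8 = 1*37976 + 19097 = 57073, q_8 = 1*871 + 438 = 1309.
  i=9: a_9=1, p_9 = 1*57073 + 37976 = 95049, q_9 = 1*1309 + 871 = 2180.
Indeed p_4^2 - 1901*q_4^2 = 47524 - 47525 = -1, not +1.
Check: 95049^2 - 1901*2180^2 = 9034312401 - 9034312400 = 1, so (x, y) = (95049, 2180) solves the equation, and by the theorem it is the least positive solution.

(x, y) = (95049, 2180)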